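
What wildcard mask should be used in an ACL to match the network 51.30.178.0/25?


Subnet mask: 255.255.255.128
Wildcard = 255.255.255.255 - subnet mask
255 - 255 = 0
255 - 255 = 0
255 - 255 = 0
255 - 128 = 127
Wildcard: 0.0.0.127


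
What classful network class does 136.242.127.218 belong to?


First octet: 136
Binary: 10001000
10xxxxxx -> Class B (128-191)
Class B, default mask 255.255.0.0 (/16)


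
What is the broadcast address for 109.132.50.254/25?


Network: 109.132.50.128/25
Host bits = 7
Set all host bits to 1:
Broadcast: 109.132.50.255


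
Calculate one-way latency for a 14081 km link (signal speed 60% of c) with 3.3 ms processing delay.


Speed = 0.6 * 3e5 km/s = 180000 km/s
Propagation delay = 14081 / 180000 = 0.0782 s = 78.2278 ms
Processing delay = 3.3 ms
Total one-way latency = 81.5278 ms


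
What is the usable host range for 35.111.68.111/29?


Network: 35.111.68.104
Broadcast: 35.111.68.111
First usable = network + 1
Last usable = broadcast - 1
Range: 35.111.68.105 to 35.111.68.110


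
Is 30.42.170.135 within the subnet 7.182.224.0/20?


Subnet network: 7.182.224.0
Test IP AND mask: 30.42.160.0
No, 30.42.170.135 is not in 7.182.224.0/20


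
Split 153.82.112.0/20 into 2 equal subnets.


New prefix = 20 + 1 = 21
Each subnet has 2048 addresses
  153.82.112.0/21
  153.82.120.0/21
Subnets: 153.82.112.0/21, 153.82.120.0/21


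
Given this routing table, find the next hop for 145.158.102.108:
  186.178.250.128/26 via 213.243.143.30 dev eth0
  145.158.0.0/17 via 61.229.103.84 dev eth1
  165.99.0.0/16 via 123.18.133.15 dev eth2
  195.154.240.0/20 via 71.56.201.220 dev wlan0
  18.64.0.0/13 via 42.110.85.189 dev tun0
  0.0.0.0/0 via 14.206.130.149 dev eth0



Longest prefix match for 145.158.102.108:
  /26 186.178.250.128: no
  /17 145.158.0.0: MATCH
  /16 165.99.0.0: no
  /20 195.154.240.0: no
  /13 18.64.0.0: no
  /0 0.0.0.0: MATCH
Selected: next-hop 61.229.103.84 via eth1 (matched /17)


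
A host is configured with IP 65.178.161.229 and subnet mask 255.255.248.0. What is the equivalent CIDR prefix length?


Binary: 11111111.11111111.11111000.00000000
Count leading 1s
Prefix: /21


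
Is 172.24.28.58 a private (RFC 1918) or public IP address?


RFC 1918 private ranges:
  10.0.0.0/8 (10.0.0.0 - 10.255.255.255)
  172.16.0.0/12 (172.16.0.0 - 172.31.255.255)
  192.168.0.0/16 (192.168.0.0 - 192.168.255.255)
Private (in 172.16.0.0/12)


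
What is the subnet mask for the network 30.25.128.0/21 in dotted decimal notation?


/21 means 21 network bits, 11 host bits
Binary: 11111111111111111111100000000000
Mask: 255.255.248.0


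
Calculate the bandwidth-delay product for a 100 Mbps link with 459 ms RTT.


BDP = bandwidth * RTT
= 100 Mbps * 459 ms
= 100 * 1e6 * 459 / 1000 bits
= 45900000 bits
= 5737500 bytes
= 5603.0273 KB
BDP = 45900000 bits (5737500 bytes)


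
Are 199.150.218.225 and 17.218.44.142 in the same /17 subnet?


Mask: 255.255.128.0
199.150.218.225 AND mask = 199.150.128.0
17.218.44.142 AND mask = 17.218.0.0
No, different subnets (199.150.128.0 vs 17.218.0.0)


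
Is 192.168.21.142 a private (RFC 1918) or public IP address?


RFC 1918 private ranges:
  10.0.0.0/8 (10.0.0.0 - 10.255.255.255)
  172.16.0.0/12 (172.16.0.0 - 172.31.255.255)
  192.168.0.0/16 (192.168.0.0 - 192.168.255.255)
Private (in 192.168.0.0/16)


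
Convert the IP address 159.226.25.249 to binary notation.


159 = 10011111
226 = 11100010
25 = 00011001
249 = 11111001
Binary: 10011111.11100010.00011001.11111001


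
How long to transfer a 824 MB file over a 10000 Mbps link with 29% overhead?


Effective throughput = 10000 * (1 - 29/100) = 7100 Mbps
File size in Mb = 824 * 8 = 6592 Mb
Time = 6592 / 7100
Time = 0.9285 seconds


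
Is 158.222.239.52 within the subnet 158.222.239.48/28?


Subnet network: 158.222.239.48
Test IP AND mask: 158.222.239.48
Yes, 158.222.239.52 is in 158.222.239.48/28


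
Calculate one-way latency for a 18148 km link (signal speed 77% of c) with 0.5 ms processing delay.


Speed = 0.77 * 3e5 km/s = 231000 km/s
Propagation delay = 18148 / 231000 = 0.0786 s = 78.5628 ms
Processing delay = 0.5 ms
Total one-way latency = 79.0628 ms


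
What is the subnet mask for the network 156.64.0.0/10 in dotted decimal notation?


/10 means 10 network bits, 22 host bits
Binary: 11111111110000000000000000000000
Mask: 255.192.0.0


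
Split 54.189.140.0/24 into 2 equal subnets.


New prefix = 24 + 1 = 25
Each subnet has 128 addresses
  54.189.140.0/25
  54.189.140.128/25
Subnets: 54.189.140.0/25, 54.189.140.128/25


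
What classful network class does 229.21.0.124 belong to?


First octet: 229
Binary: 11100101
1110xxxx -> Class D (224-239)
Class D (multicast), default mask N/A


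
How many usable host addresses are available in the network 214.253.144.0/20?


Host bits = 32 - 20 = 12
Total addresses = 2^12 = 4096
Usable = total - 2 (network and broadcast)
Usable hosts: 4094


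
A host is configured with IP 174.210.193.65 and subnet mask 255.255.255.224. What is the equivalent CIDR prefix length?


Binary: 11111111.11111111.11111111.11100000
Count leading 1s
Prefix: /27


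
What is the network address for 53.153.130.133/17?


IP:   00110101.10011001.10000010.10000101
Mask: 11111111.11111111.10000000.00000000
AND operation:
Net:  00110101.10011001.10000000.00000000
Network: 53.153.128.0/17


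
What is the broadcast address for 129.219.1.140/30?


Network: 129.219.1.140/30
Host bits = 2
Set all host bits to 1:
Broadcast: 129.219.1.143


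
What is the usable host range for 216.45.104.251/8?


Network: 216.0.0.0
Broadcast: 216.255.255.255
First usable = network + 1
Last usable = broadcast - 1
Range: 216.0.0.1 to 216.255.255.254


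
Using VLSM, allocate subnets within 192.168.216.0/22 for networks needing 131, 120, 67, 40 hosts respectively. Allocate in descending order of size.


131 hosts -> /24 (254 usable): 192.168.216.0/24
120 hosts -> /25 (126 usable): 192.168.217.0/25
67 hosts -> /25 (126 usable): 192.168.217.128/25
40 hosts -> /26 (62 usable): 192.168.218.0/26
Allocation: 192.168.216.0/24 (131 hosts, 254 usable); 192.168.217.0/25 (120 hosts, 126 usable); 192.168.217.128/25 (67 hosts, 126 usable); 192.168.218.0/26 (40 hosts, 62 usable)


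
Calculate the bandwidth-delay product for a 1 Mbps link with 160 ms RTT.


BDP = bandwidth * RTT
= 1 Mbps * 160 ms
= 1 * 1e6 * 160 / 1000 bits
= 160000 bits
= 20000 bytes
= 19.5312 KB
BDP = 160000 bits (20000 bytes)


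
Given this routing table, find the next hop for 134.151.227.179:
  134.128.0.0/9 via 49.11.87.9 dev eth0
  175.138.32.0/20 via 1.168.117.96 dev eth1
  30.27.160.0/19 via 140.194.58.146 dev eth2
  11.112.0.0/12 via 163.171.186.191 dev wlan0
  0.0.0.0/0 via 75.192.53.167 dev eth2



Longest prefix match for 134.151.227.179:
  /9 134.128.0.0: MATCH
  /20 175.138.32.0: no
  /19 30.27.160.0: no
  /12 11.112.0.0: no
  /0 0.0.0.0: MATCH
Selected: next-hop 49.11.87.9 via eth0 (matched /9)


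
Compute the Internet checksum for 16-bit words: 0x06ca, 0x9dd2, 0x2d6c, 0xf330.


Sum all words (with carry folding):
+ 0x06ca = 0x06ca
+ 0x9dd2 = 0xa49c
+ 0x2d6c = 0xd208
+ 0xf330 = 0xc539
One's complement: ~0xc539
Checksum = 0x3ac6


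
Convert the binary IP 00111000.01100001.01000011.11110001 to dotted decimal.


00111000 = 56
01100001 = 97
01000011 = 67
11110001 = 241
IP: 56.97.67.241


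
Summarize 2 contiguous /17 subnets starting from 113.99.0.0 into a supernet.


Original prefix: /17
Number of subnets: 2 = 2^1
New prefix = 17 - 1 = 16
Supernet: 113.99.0.0/16


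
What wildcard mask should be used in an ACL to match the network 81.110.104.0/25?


Subnet mask: 255.255.255.128
Wildcard = 255.255.255.255 - subnet mask
255 - 255 = 0
255 - 255 = 0
255 - 255 = 0
255 - 128 = 127
Wildcard: 0.0.0.127


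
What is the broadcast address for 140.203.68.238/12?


Network: 140.192.0.0/12
Host bits = 20
Set all host bits to 1:
Broadcast: 140.207.255.255


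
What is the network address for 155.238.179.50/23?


IP:   10011011.11101110.10110011.00110010
Mask: 11111111.11111111.11111110.00000000
AND operation:
Net:  10011011.11101110.10110010.00000000
Network: 155.238.178.0/23


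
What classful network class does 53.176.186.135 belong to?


First octet: 53
Binary: 00110101
0xxxxxxx -> Class A (1-126)
Class A, default mask 255.0.0.0 (/8)


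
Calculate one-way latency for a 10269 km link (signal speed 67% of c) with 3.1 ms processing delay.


Speed = 0.67 * 3e5 km/s = 201000 km/s
Propagation delay = 10269 / 201000 = 0.0511 s = 51.0896 ms
Processing delay = 3.1 ms
Total one-way latency = 54.1896 ms


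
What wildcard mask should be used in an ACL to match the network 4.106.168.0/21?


Subnet mask: 255.255.248.0
Wildcard = 255.255.255.255 - subnet mask
255 - 255 = 0
255 - 255 = 0
255 - 248 = 7
255 - 0 = 255
Wildcard: 0.0.7.255


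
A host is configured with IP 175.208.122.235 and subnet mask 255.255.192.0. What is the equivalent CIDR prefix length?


Binary: 11111111.11111111.11000000.00000000
Count leading 1s
Prefix: /18


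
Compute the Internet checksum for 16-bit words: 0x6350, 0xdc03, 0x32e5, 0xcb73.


Sum all words (with carry folding):
+ 0x6350 = 0x6350
+ 0xdc03 = 0x3f54
+ 0x32e5 = 0x7239
+ 0xcb73 = 0x3dad
One's complement: ~0x3dad
Checksum = 0xc252


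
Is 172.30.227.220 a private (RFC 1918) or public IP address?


RFC 1918 private ranges:
  10.0.0.0/8 (10.0.0.0 - 10.255.255.255)
  172.16.0.0/12 (172.16.0.0 - 172.31.255.255)
  192.168.0.0/16 (192.168.0.0 - 192.168.255.255)
Private (in 172.16.0.0/12)


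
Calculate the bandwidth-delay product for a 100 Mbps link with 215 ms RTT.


BDP = bandwidth * RTT
= 100 Mbps * 215 ms
= 100 * 1e6 * 215 / 1000 bits
= 21500000 bits
= 2687500 bytes
= 2624.5117 KB
BDP = 21500000 bits (2687500 bytes)


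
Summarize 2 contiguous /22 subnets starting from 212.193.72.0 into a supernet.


Original prefix: /22
Number of subnets: 2 = 2^1
New prefix = 22 - 1 = 21
Supernet: 212.193.72.0/21


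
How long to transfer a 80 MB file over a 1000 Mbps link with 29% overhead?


Effective throughput = 1000 * (1 - 29/100) = 710 Mbps
File size in Mb = 80 * 8 = 640 Mb
Time = 640 / 710
Time = 0.9014 seconds


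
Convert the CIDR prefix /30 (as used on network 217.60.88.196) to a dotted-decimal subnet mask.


/30 means 30 network bits, 2 host bits
Binary: 11111111111111111111111111111100
Mask: 255.255.255.252


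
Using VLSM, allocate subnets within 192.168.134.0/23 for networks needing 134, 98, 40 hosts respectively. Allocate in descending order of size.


134 hosts -> /24 (254 usable): 192.168.134.0/24
98 hosts -> /25 (126 usable): 192.168.135.0/25
40 hosts -> /26 (62 usable): 192.168.135.128/26
Allocation: 192.168.134.0/24 (134 hosts, 254 usable); 192.168.135.0/25 (98 hosts, 126 usable); 192.168.135.128/26 (40 hosts, 62 usable)


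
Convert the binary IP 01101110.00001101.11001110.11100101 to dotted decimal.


01101110 = 110
00001101 = 13
11001110 = 206
11100101 = 229
IP: 110.13.206.229


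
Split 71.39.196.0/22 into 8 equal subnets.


New prefix = 22 + 3 = 25
Each subnet has 128 addresses
  71.39.196.0/25
  71.39.196.128/25
  71.39.197.0/25
  71.39.197.128/25
  71.39.198.0/25
  71.39.198.128/25
  71.39.199.0/25
  71.39.199.128/25
Subnets: 71.39.196.0/25, 71.39.196.128/25, 71.39.197.0/25, 71.39.197.128/25, 71.39.198.0/25, 71.39.198.128/25, 71.39.199.0/25, 71.39.199.128/25


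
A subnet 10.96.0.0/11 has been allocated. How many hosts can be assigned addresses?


Host bits = 32 - 11 = 21
Total addresses = 2^21 = 2097152
Usable = total - 2 (network and broadcast)
Usable hosts: 2097150


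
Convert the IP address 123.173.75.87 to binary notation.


123 = 01111011
173 = 10101101
75 = 01001011
87 = 01010111
Binary: 01111011.10101101.01001011.01010111


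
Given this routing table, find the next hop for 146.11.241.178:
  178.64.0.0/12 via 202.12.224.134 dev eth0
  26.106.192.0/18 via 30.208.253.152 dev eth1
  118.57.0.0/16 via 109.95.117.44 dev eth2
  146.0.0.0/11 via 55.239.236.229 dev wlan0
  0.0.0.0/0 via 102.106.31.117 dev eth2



Longest prefix match for 146.11.241.178:
  /12 178.64.0.0: no
  /18 26.106.192.0: no
  /16 118.57.0.0: no
  /11 146.0.0.0: MATCH
  /0 0.0.0.0: MATCH
Selected: next-hop 55.239.236.229 via wlan0 (matched /11)


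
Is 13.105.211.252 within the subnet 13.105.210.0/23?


Subnet network: 13.105.210.0
Test IP AND mask: 13.105.210.0
Yes, 13.105.211.252 is in 13.105.210.0/23


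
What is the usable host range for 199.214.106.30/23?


Network: 199.214.106.0
Broadcast: 199.214.107.255
First usable = network + 1
Last usable = broadcast - 1
Range: 199.214.106.1 to 199.214.107.254


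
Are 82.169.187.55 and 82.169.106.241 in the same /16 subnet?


Mask: 255.255.0.0
82.169.187.55 AND mask = 82.169.0.0
82.169.106.241 AND mask = 82.169.0.0
Yes, same subnet (82.169.0.0)


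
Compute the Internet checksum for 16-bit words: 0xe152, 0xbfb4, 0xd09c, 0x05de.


Sum all words (with carry folding):
+ 0xe152 = 0xe152
+ 0xbfb4 = 0xa107
+ 0xd09c = 0x71a4
+ 0x05de = 0x7782
One's complement: ~0x7782
Checksum = 0x887d


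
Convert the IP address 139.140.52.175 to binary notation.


139 = 10001011
140 = 10001100
52 = 00110100
175 = 10101111
Binary: 10001011.10001100.00110100.10101111


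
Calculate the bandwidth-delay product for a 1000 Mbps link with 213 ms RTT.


BDP = bandwidth * RTT
= 1000 Mbps * 213 ms
= 1000 * 1e6 * 213 / 1000 bits
= 213000000 bits
= 26625000 bytes
= 26000.9766 KB
BDP = 213000000 bits (26625000 bytes)


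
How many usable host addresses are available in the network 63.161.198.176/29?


Host bits = 32 - 29 = 3
Total addresses = 2^3 = 8
Usable = total - 2 (network and broadcast)
Usable hosts: 6


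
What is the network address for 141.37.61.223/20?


IP:   10001101.00100101.00111101.11011111
Mask: 11111111.11111111.11110000.00000000
AND operation:
Net:  10001101.00100101.00110000.00000000
Network: 141.37.48.0/20


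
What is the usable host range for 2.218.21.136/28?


Network: 2.218.21.128
Broadcast: 2.218.21.143
First usable = network + 1
Last usable = broadcast - 1
Range: 2.218.21.129 to 2.218.21.142


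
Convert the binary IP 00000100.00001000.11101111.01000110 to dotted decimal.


00000100 = 4
00001000 = 8
11101111 = 239
01000110 = 70
IP: 4.8.239.70


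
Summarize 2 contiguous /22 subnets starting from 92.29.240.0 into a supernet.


Original prefix: /22
Number of subnets: 2 = 2^1
New prefix = 22 - 1 = 21
Supernet: 92.29.240.0/21


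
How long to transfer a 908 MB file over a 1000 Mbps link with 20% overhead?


Effective throughput = 1000 * (1 - 20/100) = 800 Mbps
File size in Mb = 908 * 8 = 7264 Mb
Time = 7264 / 800
Time = 9.08 seconds


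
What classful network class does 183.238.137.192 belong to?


First octet: 183
Binary: 10110111
10xxxxxx -> Class B (128-191)
Class B, default mask 255.255.0.0 (/16)


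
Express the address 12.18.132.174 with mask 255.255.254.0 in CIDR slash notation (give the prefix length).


Binary: 11111111.11111111.11111110.00000000
Count leading 1s
Prefix: /23


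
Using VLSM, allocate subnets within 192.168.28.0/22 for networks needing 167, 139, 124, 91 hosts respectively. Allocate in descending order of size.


167 hosts -> /24 (254 usable): 192.168.28.0/24
139 hosts -> /24 (254 usable): 192.168.29.0/24
124 hosts -> /25 (126 usable): 192.168.30.0/25
91 hosts -> /25 (126 usable): 192.168.30.128/25
Allocation: 192.168.28.0/24 (167 hosts, 254 usable); 192.168.29.0/24 (139 hosts, 254 usable); 192.168.30.0/25 (124 hosts, 126 usable); 192.168.30.128/25 (91 hosts, 126 usable)


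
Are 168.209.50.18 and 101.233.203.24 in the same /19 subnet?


Mask: 255.255.224.0
168.209.50.18 AND mask = 168.209.32.0
101.233.203.24 AND mask = 101.233.192.0
No, different subnets (168.209.32.0 vs 101.233.192.0)


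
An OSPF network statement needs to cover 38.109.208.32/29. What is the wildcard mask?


Subnet mask: 255.255.255.248
Wildcard = 255.255.255.255 - subnet mask
255 - 255 = 0
255 - 255 = 0
255 - 255 = 0
255 - 248 = 7
Wildcard: 0.0.0.7


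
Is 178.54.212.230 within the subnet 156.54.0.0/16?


Subnet network: 156.54.0.0
Test IP AND mask: 178.54.0.0
No, 178.54.212.230 is not in 156.54.0.0/16


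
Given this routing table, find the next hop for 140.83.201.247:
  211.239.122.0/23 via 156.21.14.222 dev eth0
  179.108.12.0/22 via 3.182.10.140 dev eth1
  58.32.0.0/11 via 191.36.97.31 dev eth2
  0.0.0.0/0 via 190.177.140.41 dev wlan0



Longest prefix match for 140.83.201.247:
  /23 211.239.122.0: no
  /22 179.108.12.0: no
  /11 58.32.0.0: no
  /0 0.0.0.0: MATCH
Selected: next-hop 190.177.140.41 via wlan0 (matched /0)


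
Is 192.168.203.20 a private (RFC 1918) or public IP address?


RFC 1918 private ranges:
  10.0.0.0/8 (10.0.0.0 - 10.255.255.255)
  172.16.0.0/12 (172.16.0.0 - 172.31.255.255)
  192.168.0.0/16 (192.168.0.0 - 192.168.255.255)
Private (in 192.168.0.0/16)


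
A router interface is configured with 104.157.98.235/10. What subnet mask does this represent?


/10 means 10 network bits, 22 host bits
Binary: 11111111110000000000000000000000
Mask: 255.192.0.0


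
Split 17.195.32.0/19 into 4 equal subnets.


New prefix = 19 + 2 = 21
Each subnet has 2048 addresses
  17.195.32.0/21
  17.195.40.0/21
  17.195.48.0/21
  17.195.56.0/21
Subnets: 17.195.32.0/21, 17.195.40.0/21, 17.195.48.0/21, 17.195.56.0/21


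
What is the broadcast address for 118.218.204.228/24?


Network: 118.218.204.0/24
Host bits = 8
Set all host bits to 1:
Broadcast: 118.218.204.255


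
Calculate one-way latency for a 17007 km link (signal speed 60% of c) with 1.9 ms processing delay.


Speed = 0.6 * 3e5 km/s = 180000 km/s
Propagation delay = 17007 / 180000 = 0.0945 s = 94.4833 ms
Processing delay = 1.9 ms
Total one-way latency = 96.3833 ms


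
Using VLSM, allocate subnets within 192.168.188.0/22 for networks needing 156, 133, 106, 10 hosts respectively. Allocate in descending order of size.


156 hosts -> /24 (254 usable): 192.168.188.0/24
133 hosts -> /24 (254 usable): 192.168.189.0/24
106 hosts -> /25 (126 usable): 192.168.190.0/25
10 hosts -> /28 (14 usable): 192.168.190.128/28
Allocation: 192.168.188.0/24 (156 hosts, 254 usable); 192.168.189.0/24 (133 hosts, 254 usable); 192.168.190.0/25 (106 hosts, 126 usable); 192.168.190.128/28 (10 hosts, 14 usable)


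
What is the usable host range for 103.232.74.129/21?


Network: 103.232.72.0
Broadcast: 103.232.79.255
First usable = network + 1
Last usable = broadcast - 1
Range: 103.232.72.1 to 103.232.79.254


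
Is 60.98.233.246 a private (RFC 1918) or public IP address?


RFC 1918 private ranges:
  10.0.0.0/8 (10.0.0.0 - 10.255.255.255)
  172.16.0.0/12 (172.16.0.0 - 172.31.255.255)
  192.168.0.0/16 (192.168.0.0 - 192.168.255.255)
Public (not in any RFC 1918 range)


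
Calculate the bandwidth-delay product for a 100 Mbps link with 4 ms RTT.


BDP = bandwidth * RTT
= 100 Mbps * 4 ms
= 100 * 1e6 * 4 / 1000 bits
= 400000 bits
= 50000 bytes
= 48.8281 KB
BDP = 400000 bits (50000 bytes)


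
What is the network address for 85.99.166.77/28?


IP:   01010101.01100011.10100110.01001101
Mask: 11111111.11111111.11111111.11110000
AND operation:
Net:  01010101.01100011.10100110.01000000
Network: 85.99.166.64/28


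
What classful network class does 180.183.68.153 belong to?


First octet: 180
Binary: 10110100
10xxxxxx -> Class B (128-191)
Class B, default mask 255.255.0.0 (/16)


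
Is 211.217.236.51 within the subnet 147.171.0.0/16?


Subnet network: 147.171.0.0
Test IP AND mask: 211.217.0.0
No, 211.217.236.51 is not in 147.171.0.0/16


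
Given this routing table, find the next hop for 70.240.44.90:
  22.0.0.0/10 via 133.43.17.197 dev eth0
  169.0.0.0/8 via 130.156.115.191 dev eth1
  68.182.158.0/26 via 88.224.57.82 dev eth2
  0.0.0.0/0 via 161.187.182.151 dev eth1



Longest prefix match for 70.240.44.90:
  /10 22.0.0.0: no
  /8 169.0.0.0: no
  /26 68.182.158.0: no
  /0 0.0.0.0: MATCH
Selected: next-hop 161.187.182.151 via eth1 (matched /0)


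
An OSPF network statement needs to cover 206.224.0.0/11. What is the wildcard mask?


Subnet mask: 255.224.0.0
Wildcard = 255.255.255.255 - subnet mask
255 - 255 = 0
255 - 224 = 31
255 - 0 = 255
255 - 0 = 255
Wildcard: 0.31.255.255


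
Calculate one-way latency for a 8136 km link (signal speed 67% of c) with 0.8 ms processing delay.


Speed = 0.67 * 3e5 km/s = 201000 km/s
Propagation delay = 8136 / 201000 = 0.0405 s = 40.4776 ms
Processing delay = 0.8 ms
Total one-way latency = 41.2776 ms


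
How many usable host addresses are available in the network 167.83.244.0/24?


Host bits = 32 - 24 = 8
Total addresses = 2^8 = 256
Usable = total - 2 (network and broadcast)
Usable hosts: 254


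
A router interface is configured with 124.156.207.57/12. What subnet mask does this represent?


/12 means 12 network bits, 20 host bits
Binary: 11111111111100000000000000000000
Mask: 255.240.0.0


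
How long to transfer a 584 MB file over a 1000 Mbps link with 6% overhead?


Effective throughput = 1000 * (1 - 6/100) = 940 Mbps
File size in Mb = 584 * 8 = 4672 Mb
Time = 4672 / 940
Time = 4.9702 seconds


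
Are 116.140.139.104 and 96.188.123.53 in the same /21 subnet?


Mask: 255.255.248.0
116.140.139.104 AND mask = 116.140.136.0
96.188.123.53 AND mask = 96.188.120.0
No, different subnets (116.140.136.0 vs 96.188.120.0)


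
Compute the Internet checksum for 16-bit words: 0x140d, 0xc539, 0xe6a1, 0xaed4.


Sum all words (with carry folding):
+ 0x140d = 0x140d
+ 0xc539 = 0xd946
+ 0xe6a1 = 0xbfe8
+ 0xaed4 = 0x6ebd
One's complement: ~0x6ebd
Checksum = 0x9142


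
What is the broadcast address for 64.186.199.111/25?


Network: 64.186.199.0/25
Host bits = 7
Set all host bits to 1:
Broadcast: 64.186.199.127


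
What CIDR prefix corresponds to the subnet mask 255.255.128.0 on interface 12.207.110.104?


Binary: 11111111.11111111.10000000.00000000
Count leading 1s
Prefix: /17


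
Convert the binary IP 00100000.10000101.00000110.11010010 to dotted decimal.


00100000 = 32
10000101 = 133
00000110 = 6
11010010 = 210
IP: 32.133.6.210


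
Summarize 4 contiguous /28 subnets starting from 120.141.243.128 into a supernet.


Original prefix: /28
Number of subnets: 4 = 2^2
New prefix = 28 - 2 = 26
Supernet: 120.141.243.128/26


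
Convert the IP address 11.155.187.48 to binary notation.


11 = 00001011
155 = 10011011
187 = 10111011
48 = 00110000
Binary: 00001011.10011011.10111011.00110000


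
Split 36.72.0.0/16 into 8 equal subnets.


New prefix = 16 + 3 = 19
Each subnet has 8192 addresses
  36.72.0.0/19
  36.72.32.0/19
  36.72.64.0/19
  36.72.96.0/19
  36.72.128.0/19
  36.72.160.0/19
  36.72.192.0/19
  36.72.224.0/19
Subnets: 36.72.0.0/19, 36.72.32.0/19, 36.72.64.0/19, 36.72.96.0/19, 36.72.128.0/19, 36.72.160.0/19, 36.72.192.0/19, 36.72.224.0/19


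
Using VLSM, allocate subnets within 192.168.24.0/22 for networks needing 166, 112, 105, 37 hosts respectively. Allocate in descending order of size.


166 hosts -> /24 (254 usable): 192.168.24.0/24
112 hosts -> /25 (126 usable): 192.168.25.0/25
105 hosts -> /25 (126 usable): 192.168.25.128/25
37 hosts -> /26 (62 usable): 192.168.26.0/26
Allocation: 192.168.24.0/24 (166 hosts, 254 usable); 192.168.25.0/25 (112 hosts, 126 usable); 192.168.25.128/25 (105 hosts, 126 usable); 192.168.26.0/26 (37 hosts, 62 usable)


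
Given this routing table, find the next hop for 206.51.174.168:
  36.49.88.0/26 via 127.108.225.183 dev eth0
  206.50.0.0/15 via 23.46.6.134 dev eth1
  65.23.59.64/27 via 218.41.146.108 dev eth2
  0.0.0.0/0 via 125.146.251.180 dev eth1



Longest prefix match for 206.51.174.168:
  /26 36.49.88.0: no
  /15 206.50.0.0: MATCH
  /27 65.23.59.64: no
  /0 0.0.0.0: MATCH
Selected: next-hop 23.46.6.134 via eth1 (matched /15)


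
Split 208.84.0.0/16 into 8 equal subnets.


New prefix = 16 + 3 = 19
Each subnet has 8192 addresses
  208.84.0.0/19
  208.84.32.0/19
  208.84.64.0/19
  208.84.96.0/19
  208.84.128.0/19
  208.84.160.0/19
  208.84.192.0/19
  208.84.224.0/19
Subnets: 208.84.0.0/19, 208.84.32.0/19, 208.84.64.0/19, 208.84.96.0/19, 208.84.128.0/19, 208.84.160.0/19, 208.84.192.0/19, 208.84.224.0/19


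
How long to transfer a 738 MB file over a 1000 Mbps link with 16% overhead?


Effective throughput = 1000 * (1 - 16/100) = 840 Mbps
File size in Mb = 738 * 8 = 5904 Mb
Time = 5904 / 840
Time = 7.0286 seconds


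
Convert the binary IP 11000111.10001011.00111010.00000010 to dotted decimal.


11000111 = 199
10001011 = 139
00111010 = 58
00000010 = 2
IP: 199.139.58.2


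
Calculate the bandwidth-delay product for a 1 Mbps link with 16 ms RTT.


BDP = bandwidth * RTT
= 1 Mbps * 16 ms
= 1 * 1e6 * 16 / 1000 bits
= 16000 bits
= 2000 bytes
= 1.9531 KB
BDP = 16000 bits (2000 bytes)


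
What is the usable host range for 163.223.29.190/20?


Network: 163.223.16.0
Broadcast: 163.223.31.255
First usable = network + 1
Last usable = broadcast - 1
Range: 163.223.16.1 to 163.223.31.254


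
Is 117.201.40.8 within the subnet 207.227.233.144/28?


Subnet network: 207.227.233.144
Test IP AND mask: 117.201.40.0
No, 117.201.40.8 is not in 207.227.233.144/28


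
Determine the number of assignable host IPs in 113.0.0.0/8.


Host bits = 32 - 8 = 24
Total addresses = 2^24 = 16777216
Usable = total - 2 (network and broadcast)
Usable hosts: 16777214


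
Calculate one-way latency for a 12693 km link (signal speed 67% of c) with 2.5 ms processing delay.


Speed = 0.67 * 3e5 km/s = 201000 km/s
Propagation delay = 12693 / 201000 = 0.0631 s = 63.1493 ms
Processing delay = 2.5 ms
Total one-way latency = 65.6493 ms


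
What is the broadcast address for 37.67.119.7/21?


Network: 37.67.112.0/21
Host bits = 11
Set all host bits to 1:
Broadcast: 37.67.119.255


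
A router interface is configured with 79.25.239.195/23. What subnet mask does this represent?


/23 means 23 network bits, 9 host bits
Binary: 11111111111111111111111000000000
Mask: 255.255.254.0


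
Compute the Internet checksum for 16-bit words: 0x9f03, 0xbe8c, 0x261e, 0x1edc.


Sum all words (with carry folding):
+ 0x9f03 = 0x9f03
+ 0xbe8c = 0x5d90
+ 0x261e = 0x83ae
+ 0x1edc = 0xa28a
One's complement: ~0xa28a
Checksum = 0x5d75


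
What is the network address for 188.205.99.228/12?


IP:   10111100.11001101.01100011.11100100
Mask: 11111111.11110000.00000000.00000000
AND operation:
Net:  10111100.11000000.00000000.00000000
Network: 188.192.0.0/12


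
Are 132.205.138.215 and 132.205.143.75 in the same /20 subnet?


Mask: 255.255.240.0
132.205.138.215 AND mask = 132.205.128.0
132.205.143.75 AND mask = 132.205.128.0
Yes, same subnet (132.205.128.0)


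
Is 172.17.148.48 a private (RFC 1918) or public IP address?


RFC 1918 private ranges:
  10.0.0.0/8 (10.0.0.0 - 10.255.255.255)
  172.16.0.0/12 (172.16.0.0 - 172.31.255.255)
  192.168.0.0/16 (192.168.0.0 - 192.168.255.255)
Private (in 172.16.0.0/12)


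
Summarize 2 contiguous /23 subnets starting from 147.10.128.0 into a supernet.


Original prefix: /23
Number of subnets: 2 = 2^1
New prefix = 23 - 1 = 22
Supernet: 147.10.128.0/22


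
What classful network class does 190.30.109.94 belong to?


First octet: 190
Binary: 10111110
10xxxxxx -> Class B (128-191)
Class B, default mask 255.255.0.0 (/16)


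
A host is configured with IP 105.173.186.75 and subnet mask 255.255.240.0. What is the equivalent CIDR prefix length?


Binary: 11111111.11111111.11110000.00000000
Count leading 1s
Prefix: /20


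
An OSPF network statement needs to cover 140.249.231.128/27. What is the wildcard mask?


Subnet mask: 255.255.255.224
Wildcard = 255.255.255.255 - subnet mask
255 - 255 = 0
255 - 255 = 0
255 - 255 = 0
255 - 224 = 31
Wildcard: 0.0.0.31


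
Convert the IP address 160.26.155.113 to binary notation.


160 = 10100000
26 = 00011010
155 = 10011011
113 = 01110001
Binary: 10100000.00011010.10011011.01110001


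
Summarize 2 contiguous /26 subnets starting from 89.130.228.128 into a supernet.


Original prefix: /26
Number of subnets: 2 = 2^1
New prefix = 26 - 1 = 25
Supernet: 89.130.228.128/25


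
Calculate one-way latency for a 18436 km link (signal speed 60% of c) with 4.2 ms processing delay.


Speed = 0.6 * 3e5 km/s = 180000 km/s
Propagation delay = 18436 / 180000 = 0.1024 s = 102.4222 ms
Processing delay = 4.2 ms
Total one-way latency = 106.6222 ms


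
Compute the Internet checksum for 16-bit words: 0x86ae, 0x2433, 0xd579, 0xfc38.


Sum all words (with carry folding):
+ 0x86ae = 0x86ae
+ 0x2433 = 0xaae1
+ 0xd579 = 0x805b
+ 0xfc38 = 0x7c94
One's complement: ~0x7c94
Checksum = 0x836b


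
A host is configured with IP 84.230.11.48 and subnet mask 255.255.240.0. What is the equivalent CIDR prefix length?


Binary: 11111111.11111111.11110000.00000000
Count leading 1s
Prefix: /20


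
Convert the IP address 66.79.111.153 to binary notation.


66 = 01000010
79 = 01001111
111 = 01101111
153 = 10011001
Binary: 01000010.01001111.01101111.10011001


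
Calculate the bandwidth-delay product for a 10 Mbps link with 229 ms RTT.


BDP = bandwidth * RTT
= 10 Mbps * 229 ms
= 10 * 1e6 * 229 / 1000 bits
= 2290000 bits
= 286250 bytes
= 279.541 KB
BDP = 2290000 bits (286250 bytes)


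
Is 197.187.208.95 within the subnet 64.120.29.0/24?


Subnet network: 64.120.29.0
Test IP AND mask: 197.187.208.0
No, 197.187.208.95 is not in 64.120.29.0/24


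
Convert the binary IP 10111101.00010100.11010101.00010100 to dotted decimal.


10111101 = 189
00010100 = 20
11010101 = 213
00010100 = 20
IP: 189.20.213.20


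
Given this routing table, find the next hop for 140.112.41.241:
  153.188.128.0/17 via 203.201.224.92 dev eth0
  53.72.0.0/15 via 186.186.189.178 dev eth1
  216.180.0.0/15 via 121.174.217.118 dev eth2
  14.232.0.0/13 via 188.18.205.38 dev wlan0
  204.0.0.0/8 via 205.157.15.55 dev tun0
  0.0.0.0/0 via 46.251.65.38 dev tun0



Longest prefix match for 140.112.41.241:
  /17 153.188.128.0: no
  /15 53.72.0.0: no
  /15 216.180.0.0: no
  /13 14.232.0.0: no
  /8 204.0.0.0: no
  /0 0.0.0.0: MATCH
Selected: next-hop 46.251.65.38 via tun0 (matched /0)


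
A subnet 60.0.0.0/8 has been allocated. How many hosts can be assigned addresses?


Host bits = 32 - 8 = 24
Total addresses = 2^24 = 16777216
Usable = total - 2 (network and broadcast)
Usable hosts: 16777214


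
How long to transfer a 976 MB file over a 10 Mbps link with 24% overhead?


Effective throughput = 10 * (1 - 24/100) = 7.6 Mbps
File size in Mb = 976 * 8 = 7808 Mb
Time = 7808 / 7.6
Time = 1027.3684 seconds


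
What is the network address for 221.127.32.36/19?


IP:   11011101.01111111.00100000.00100100
Mask: 11111111.11111111.11100000.00000000
AND operation:
Net:  11011101.01111111.00100000.00000000
Network: 221.127.32.0/19


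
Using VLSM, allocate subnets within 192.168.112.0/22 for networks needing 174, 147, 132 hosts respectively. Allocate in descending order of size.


174 hosts -> /24 (254 usable): 192.168.112.0/24
147 hosts -> /24 (254 usable): 192.168.113.0/24
132 hosts -> /24 (254 usable): 192.168.114.0/24
Allocation: 192.168.112.0/24 (174 hosts, 254 usable); 192.168.113.0/24 (147 hosts, 254 usable); 192.168.114.0/24 (132 hosts, 254 usable)


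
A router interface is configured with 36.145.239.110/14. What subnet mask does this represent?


/14 means 14 network bits, 18 host bits
Binary: 11111111111111000000000000000000
Mask: 255.252.0.0


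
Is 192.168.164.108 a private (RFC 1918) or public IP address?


RFC 1918 private ranges:
  10.0.0.0/8 (10.0.0.0 - 10.255.255.255)
  172.16.0.0/12 (172.16.0.0 - 172.31.255.255)
  192.168.0.0/16 (192.168.0.0 - 192.168.255.255)
Private (in 192.168.0.0/16)


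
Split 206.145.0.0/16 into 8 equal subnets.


New prefix = 16 + 3 = 19
Each subnet has 8192 addresses
  206.145.0.0/19
  206.145.32.0/19
  206.145.64.0/19
  206.145.96.0/19
  206.145.128.0/19
  206.145.160.0/19
  206.145.192.0/19
  206.145.224.0/19
Subnets: 206.145.0.0/19, 206.145.32.0/19, 206.145.64.0/19, 206.145.96.0/19, 206.145.128.0/19, 206.145.160.0/19, 206.145.192.0/19, 206.145.224.0/19


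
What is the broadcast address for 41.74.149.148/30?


Network: 41.74.149.148/30
Host bits = 2
Set all host bits to 1:
Broadcast: 41.74.149.151


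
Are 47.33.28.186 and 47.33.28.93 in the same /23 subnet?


Mask: 255.255.254.0
47.33.28.186 AND mask = 47.33.28.0
47.33.28.93 AND mask = 47.33.28.0
Yes, same subnet (47.33.28.0)


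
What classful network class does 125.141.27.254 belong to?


First octet: 125
Binary: 01111101
0xxxxxxx -> Class A (1-126)
Class A, default mask 255.0.0.0 (/8)


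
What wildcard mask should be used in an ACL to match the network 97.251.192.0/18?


Subnet mask: 255.255.192.0
Wildcard = 255.255.255.255 - subnet mask
255 - 255 = 0
255 - 255 = 0
255 - 192 = 63
255 - 0 = 255
Wildcard: 0.0.63.255


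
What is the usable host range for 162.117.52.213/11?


Network: 162.96.0.0
Broadcast: 162.127.255.255
First usable = network + 1
Last usable = broadcast - 1
Range: 162.96.0.1 to 162.127.255.254


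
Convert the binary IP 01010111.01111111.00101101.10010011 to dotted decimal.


01010111 = 87
01111111 = 127
00101101 = 45
10010011 = 147
IP: 87.127.45.147


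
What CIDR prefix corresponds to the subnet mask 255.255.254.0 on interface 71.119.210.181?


Binary: 11111111.11111111.11111110.00000000
Count leading 1s
Prefix: /23


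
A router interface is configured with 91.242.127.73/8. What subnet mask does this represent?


/8 means 8 network bits, 24 host bits
Binary: 11111111000000000000000000000000
Mask: 255.0.0.0


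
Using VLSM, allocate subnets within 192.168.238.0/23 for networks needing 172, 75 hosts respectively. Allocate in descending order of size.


172 hosts -> /24 (254 usable): 192.168.238.0/24
75 hosts -> /25 (126 usable): 192.168.239.0/25
Allocation: 192.168.238.0/24 (172 hosts, 254 usable); 192.168.239.0/25 (75 hosts, 126 usable)


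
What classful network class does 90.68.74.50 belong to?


First octet: 90
Binary: 01011010
0xxxxxxx -> Class A (1-126)
Class A, default mask 255.0.0.0 (/8)


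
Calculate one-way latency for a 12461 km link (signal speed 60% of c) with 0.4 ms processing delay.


Speed = 0.6 * 3e5 km/s = 180000 km/s
Propagation delay = 12461 / 180000 = 0.0692 s = 69.2278 ms
Processing delay = 0.4 ms
Total one-way latency = 69.6278 ms


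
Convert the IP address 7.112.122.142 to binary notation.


7 = 00000111
112 = 01110000
122 = 01111010
142 = 10001110
Binary: 00000111.01110000.01111010.10001110


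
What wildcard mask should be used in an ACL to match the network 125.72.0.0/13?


Subnet mask: 255.248.0.0
Wildcard = 255.255.255.255 - subnet mask
255 - 255 = 0
255 - 248 = 7
255 - 0 = 255
255 - 0 = 255
Wildcard: 0.7.255.255


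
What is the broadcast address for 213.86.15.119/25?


Network: 213.86.15.0/25
Host bits = 7
Set all host bits to 1:
Broadcast: 213.86.15.127


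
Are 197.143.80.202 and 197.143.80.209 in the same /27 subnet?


Mask: 255.255.255.224
197.143.80.202 AND mask = 197.143.80.192
197.143.80.209 AND mask = 197.143.80.192
Yes, same subnet (197.143.80.192)


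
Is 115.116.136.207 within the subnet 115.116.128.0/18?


Subnet network: 115.116.128.0
Test IP AND mask: 115.116.128.0
Yes, 115.116.136.207 is in 115.116.128.0/18


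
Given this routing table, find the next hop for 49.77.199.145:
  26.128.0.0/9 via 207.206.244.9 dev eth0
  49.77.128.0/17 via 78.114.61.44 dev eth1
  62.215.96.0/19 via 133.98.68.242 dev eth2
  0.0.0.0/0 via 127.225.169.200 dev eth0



Longest prefix match for 49.77.199.145:
  /9 26.128.0.0: no
  /17 49.77.128.0: MATCH
  /19 62.215.96.0: no
  /0 0.0.0.0: MATCH
Selected: next-hop 78.114.61.44 via eth1 (matched /17)


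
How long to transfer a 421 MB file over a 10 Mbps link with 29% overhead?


Effective throughput = 10 * (1 - 29/100) = 7.1 Mbps
File size in Mb = 421 * 8 = 3368 Mb
Time = 3368 / 7.1
Time = 474.3662 seconds


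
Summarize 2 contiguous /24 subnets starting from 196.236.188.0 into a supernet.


Original prefix: /24
Number of subnets: 2 = 2^1
New prefix = 24 - 1 = 23
Supernet: 196.236.188.0/23


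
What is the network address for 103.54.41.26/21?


IP:   01100111.00110110.00101001.00011010
Mask: 11111111.11111111.11111000.00000000
AND operation:
Net:  01100111.00110110.00101000.00000000
Network: 103.54.40.0/21


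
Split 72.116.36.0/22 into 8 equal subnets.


New prefix = 22 + 3 = 25
Each subnet has 128 addresses
  72.116.36.0/25
  72.116.36.128/25
  72.116.37.0/25
  72.116.37.128/25
  72.116.38.0/25
  72.116.38.128/25
  72.116.39.0/25
  72.116.39.128/25
Subnets: 72.116.36.0/25, 72.116.36.128/25, 72.116.37.0/25, 72.116.37.128/25, 72.116.38.0/25, 72.116.38.128/25, 72.116.39.0/25, 72.116.39.128/25


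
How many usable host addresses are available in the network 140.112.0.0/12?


Host bits = 32 - 12 = 20
Total addresses = 2^20 = 1048576
Usable = total - 2 (network and broadcast)
Usable hosts: 1048574


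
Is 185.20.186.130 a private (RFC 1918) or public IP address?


RFC 1918 private ranges:
  10.0.0.0/8 (10.0.0.0 - 10.255.255.255)
  172.16.0.0/12 (172.16.0.0 - 172.31.255.255)
  192.168.0.0/16 (192.168.0.0 - 192.168.255.255)
Public (not in any RFC 1918 range)


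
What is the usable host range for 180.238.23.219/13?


Network: 180.232.0.0
Broadcast: 180.239.255.255
First usable = network + 1
Last usable = broadcast - 1
Range: 180.232.0.1 to 180.239.255.254


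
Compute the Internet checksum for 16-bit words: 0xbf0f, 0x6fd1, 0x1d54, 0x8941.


Sum all words (with carry folding):
+ 0xbf0f = 0xbf0f
+ 0x6fd1 = 0x2ee1
+ 0x1d54 = 0x4c35
+ 0x8941 = 0xd576
One's complement: ~0xd576
Checksum = 0x2a89


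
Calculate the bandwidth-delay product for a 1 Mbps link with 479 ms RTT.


BDP = bandwidth * RTT
= 1 Mbps * 479 ms
= 1 * 1e6 * 479 / 1000 bits
= 479000 bits
= 59875 bytes
= 58.4717 KB
BDP = 479000 bits (59875 bytes)


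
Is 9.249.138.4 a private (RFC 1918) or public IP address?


RFC 1918 private ranges:
  10.0.0.0/8 (10.0.0.0 - 10.255.255.255)
  172.16.0.0/12 (172.16.0.0 - 172.31.255.255)
  192.168.0.0/16 (192.168.0.0 - 192.168.255.255)
Public (not in any RFC 1918 range)


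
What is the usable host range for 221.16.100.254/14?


Network: 221.16.0.0
Broadcast: 221.19.255.255
First usable = network + 1
Last usable = broadcast - 1
Range: 221.16.0.1 to 221.19.255.254


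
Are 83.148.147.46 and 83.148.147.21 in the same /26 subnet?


Mask: 255.255.255.192
83.148.147.46 AND mask = 83.148.147.0
83.148.147.21 AND mask = 83.148.147.0
Yes, same subnet (83.148.147.0)


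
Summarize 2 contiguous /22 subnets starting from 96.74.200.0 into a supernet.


Original prefix: /22
Number of subnets: 2 = 2^1
New prefix = 22 - 1 = 21
Supernet: 96.74.200.0/21


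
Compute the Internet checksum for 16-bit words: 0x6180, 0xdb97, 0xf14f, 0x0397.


Sum all words (with carry folding):
+ 0x6180 = 0x6180
+ 0xdb97 = 0x3d18
+ 0xf14f = 0x2e68
+ 0x0397 = 0x31ff
One's complement: ~0x31ff
Checksum = 0xce00


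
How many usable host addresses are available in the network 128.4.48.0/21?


Host bits = 32 - 21 = 11
Total addresses = 2^11 = 2048
Usable = total - 2 (network and broadcast)
Usable hosts: 2046


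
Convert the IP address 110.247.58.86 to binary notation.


110 = 01101110
247 = 11110111
58 = 00111010
86 = 01010110
Binary: 01101110.11110111.00111010.01010110


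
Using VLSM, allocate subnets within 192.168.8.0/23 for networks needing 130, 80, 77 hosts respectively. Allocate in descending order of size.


130 hosts -> /24 (254 usable): 192.168.8.0/24
80 hosts -> /25 (126 usable): 192.168.9.0/25
77 hosts -> /25 (126 usable): 192.168.9.128/25
Allocation: 192.168.8.0/24 (130 hosts, 254 usable); 192.168.9.0/25 (80 hosts, 126 usable); 192.168.9.128/25 (77 hosts, 126 usable)
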